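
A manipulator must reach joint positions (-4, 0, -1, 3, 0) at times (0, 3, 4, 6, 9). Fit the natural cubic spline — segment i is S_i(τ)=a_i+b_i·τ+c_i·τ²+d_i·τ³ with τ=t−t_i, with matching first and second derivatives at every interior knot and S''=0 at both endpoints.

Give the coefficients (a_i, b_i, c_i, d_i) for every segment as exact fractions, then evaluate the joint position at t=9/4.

Δ: Δ0=4/3, Δ1=-1, Δ2=2, Δ3=-1
row 1: diag=8, rhs=-14; c'=1/8, d'=-7/4
row 2: denom=6−1·1/8=47/8; d'=(18−1·-7/4)/(47/8)=158/47
row 3: denom=10−2·16/47=438/47; d'=(-18−2·158/47)/(438/47)=-581/219
back: M3=-581/219
back: M2=158/47−16/47·-581/219=934/219
back: M1=-7/4−1/8·934/219=-500/219
M: M0=0, M1=-500/219, M2=934/219, M3=-581/219, M4=0
seg 0: a=-4, c=M0/2=0, d=(M1−M0)/(6·3)=-250/1971, b=Δ0−h0·(2M0+M1)/6=542/219
seg 1: a=0, c=M1/2=-250/219, d=(M2−M1)/(6·1)=239/219, b=Δ1−h1·(2M1+M2)/6=-208/219
seg 2: a=-1, c=M2/2=467/219, d=(M3−M2)/(6·2)=-505/876, b=Δ2−h2·(2M2+M3)/6=3/73
seg 3: a=3, c=M3/2=-581/438, d=(M4−M3)/(6·3)=581/3942, b=Δ3−h3·(2M3+M4)/6=362/219
t_q=9/4 → seg 0, τ=9/4; S=-4+542/219·τ+0·τ²+-250/1971·τ³=289/2336

  seg 0: a=-4 b=542/219 c=0 d=-250/1971
  seg 1: a=0 b=-208/219 c=-250/219 d=239/219
  seg 2: a=-1 b=3/73 c=467/219 d=-505/876
  seg 3: a=3 b=362/219 c=-581/438 d=581/3942
S(9/4) = 289/2336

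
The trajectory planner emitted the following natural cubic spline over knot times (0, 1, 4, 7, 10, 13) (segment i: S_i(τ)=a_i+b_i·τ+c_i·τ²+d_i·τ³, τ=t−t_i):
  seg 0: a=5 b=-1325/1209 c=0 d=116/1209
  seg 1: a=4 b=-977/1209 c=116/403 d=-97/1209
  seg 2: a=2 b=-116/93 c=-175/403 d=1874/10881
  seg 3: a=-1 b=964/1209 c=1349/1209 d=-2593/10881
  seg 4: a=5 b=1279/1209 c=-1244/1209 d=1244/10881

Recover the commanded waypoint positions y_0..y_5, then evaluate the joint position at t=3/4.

y_0=5 y_1=4 y_2=2 y_3=-1 y_4=5 y_5=2
S(3/4) = 27201/6448

y_0 = S_0(0) = a_0 = 5
y_1 = S_1(0) = a_1 = 4
y_2 = S_2(0) = a_2 = 2
y_3 = S_3(0) = a_3 = -1
y_4 = S_4(0) = a_4 = 5
y_5 = S_4(3) = 2
t_q=3/4 is in segment 0 (τ=3/4); S_0(τ)=27201/6448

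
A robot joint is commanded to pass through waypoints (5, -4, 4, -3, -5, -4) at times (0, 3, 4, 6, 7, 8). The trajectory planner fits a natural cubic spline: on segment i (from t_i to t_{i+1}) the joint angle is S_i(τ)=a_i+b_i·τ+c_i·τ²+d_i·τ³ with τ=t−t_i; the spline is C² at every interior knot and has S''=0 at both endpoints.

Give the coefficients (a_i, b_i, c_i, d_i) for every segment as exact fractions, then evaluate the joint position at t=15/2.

Δ: Δ0=-3, Δ1=8, Δ2=-7/2, Δ3=-2, Δ4=1
row 1: diag=8, rhs=66; c'=1/8, d'=33/4
row 2: denom=6−1·1/8=47/8; d'=(-69−1·33/4)/(47/8)=-618/47
row 3: denom=6−2·16/47=250/47; d'=(9−2·-618/47)/(250/47)=1659/250
row 4: denom=4−1·47/250=953/250; d'=(18−1·1659/250)/(953/250)=2841/953
back: M4=2841/953
back: M3=1659/250−47/250·2841/953=5790/953
back: M2=-618/47−16/47·5790/953=-14502/953
back: M1=33/4−1/8·-14502/953=9675/953
M: M0=0, M1=9675/953, M2=-14502/953, M3=5790/953, M4=2841/953, M5=0
seg 0: a=5, c=M0/2=0, d=(M1−M0)/(6·3)=1075/1906, b=Δ0−h0·(2M0+M1)/6=-15393/1906
seg 1: a=-4, c=M1/2=9675/1906, d=(M2−M1)/(6·1)=-8059/1906, b=Δ1−h1·(2M1+M2)/6=6816/953
seg 2: a=4, c=M2/2=-7251/953, d=(M3−M2)/(6·2)=1691/953, b=Δ2−h2·(2M2+M3)/6=8805/1906
seg 3: a=-3, c=M3/2=2895/953, d=(M4−M3)/(6·1)=-983/1906, b=Δ3−h3·(2M3+M4)/6=-8619/1906
seg 4: a=-5, c=M4/2=2841/1906, d=(M5−M4)/(6·1)=-947/1906, b=Δ4−h4·(2M4+M5)/6=6/953
t_q=15/2 → seg 4, τ=1/2; S=-5+6/953·τ+2841/1906·τ²+-947/1906·τ³=-71457/15248

  seg 0: a=5 b=-15393/1906 c=0 d=1075/1906
  seg 1: a=-4 b=6816/953 c=9675/1906 d=-8059/1906
  seg 2: a=4 b=8805/1906 c=-7251/953 d=1691/953
  seg 3: a=-3 b=-8619/1906 c=2895/953 d=-983/1906
  seg 4: a=-5 b=6/953 c=2841/1906 d=-947/1906
S(15/2) = -71457/15248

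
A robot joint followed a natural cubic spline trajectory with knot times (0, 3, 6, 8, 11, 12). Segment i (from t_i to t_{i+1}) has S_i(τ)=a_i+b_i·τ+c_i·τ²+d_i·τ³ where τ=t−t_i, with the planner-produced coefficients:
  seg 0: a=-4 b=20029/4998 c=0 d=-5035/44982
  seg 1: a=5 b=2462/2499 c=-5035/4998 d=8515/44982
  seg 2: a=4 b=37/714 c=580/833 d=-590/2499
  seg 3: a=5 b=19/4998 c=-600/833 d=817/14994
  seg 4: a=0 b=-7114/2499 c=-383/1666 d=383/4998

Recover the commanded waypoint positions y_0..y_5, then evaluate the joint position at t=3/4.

y_0 = S_0(0) = a_0 = -4
y_1 = S_1(0) = a_1 = 5
y_2 = S_2(0) = a_2 = 4
y_3 = S_3(0) = a_3 = 5
y_4 = S_4(0) = a_4 = 0
y_5 = S_4(1) = -3
t_q=3/4 is in segment 0 (τ=3/4); S_0(τ)=-111067/106624

y_0=-4 y_1=5 y_2=4 y_3=5 y_4=0 y_5=-3
S(3/4) = -111067/106624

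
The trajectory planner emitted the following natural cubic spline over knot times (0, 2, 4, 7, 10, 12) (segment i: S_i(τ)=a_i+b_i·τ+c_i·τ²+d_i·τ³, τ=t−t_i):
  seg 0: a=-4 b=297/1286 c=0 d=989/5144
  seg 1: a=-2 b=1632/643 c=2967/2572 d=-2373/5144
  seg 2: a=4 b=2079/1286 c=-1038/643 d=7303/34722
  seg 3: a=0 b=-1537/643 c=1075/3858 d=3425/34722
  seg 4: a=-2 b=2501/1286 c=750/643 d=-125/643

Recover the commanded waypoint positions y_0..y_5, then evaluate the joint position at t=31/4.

y_0=-4 y_1=-2 y_2=4 y_3=0 y_4=-2 y_5=5
S(31/4) = -131227/82304

y_0 = S_0(0) = a_0 = -4
y_1 = S_1(0) = a_1 = -2
y_2 = S_2(0) = a_2 = 4
y_3 = S_3(0) = a_3 = 0
y_4 = S_4(0) = a_4 = -2
y_5 = S_4(2) = 5
t_q=31/4 is in segment 3 (τ=3/4); S_3(τ)=-131227/82304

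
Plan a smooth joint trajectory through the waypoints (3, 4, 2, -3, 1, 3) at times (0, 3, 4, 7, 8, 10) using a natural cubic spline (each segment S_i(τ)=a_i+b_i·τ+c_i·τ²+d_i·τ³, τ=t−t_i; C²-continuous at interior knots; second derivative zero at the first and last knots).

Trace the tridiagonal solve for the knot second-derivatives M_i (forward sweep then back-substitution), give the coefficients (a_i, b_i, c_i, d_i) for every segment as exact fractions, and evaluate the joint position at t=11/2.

  seg 0: a=3 b=937/843 c=0 d=-656/7587
  seg 1: a=4 b=-1031/843 c=-656/843 d=1/843
  seg 2: a=2 b=-780/281 c=-653/843 d=2894/7587
  seg 3: a=-3 b=808/281 c=747/281 d=-431/281
  seg 4: a=1 b=1009/281 c=-546/281 d=91/281
S(11/2) = -736/281

Δ: Δ0=1/3, Δ1=-2, Δ2=-5/3, Δ3=4, Δ4=1
row 1: diag=8, rhs=-14; c'=1/8, d'=-7/4
row 2: denom=8−1·1/8=63/8; d'=(2−1·-7/4)/(63/8)=10/21
row 3: denom=8−3·8/21=48/7; d'=(34−3·10/21)/(48/7)=19/4
row 4: denom=6−1·7/48=281/48; d'=(-18−1·19/4)/(281/48)=-1092/281
back: M4=-1092/281
back: M3=19/4−7/48·-1092/281=1494/281
back: M2=10/21−8/21·1494/281=-1306/843
back: M1=-7/4−1/8·-1306/843=-1312/843
M: M0=0, M1=-1312/843, M2=-1306/843, M3=1494/281, M4=-1092/281, M5=0
seg 0: a=3, c=M0/2=0, d=(M1−M0)/(6·3)=-656/7587, b=Δ0−h0·(2M0+M1)/6=937/843
seg 1: a=4, c=M1/2=-656/843, d=(M2−M1)/(6·1)=1/843, b=Δ1−h1·(2M1+M2)/6=-1031/843
seg 2: a=2, c=M2/2=-653/843, d=(M3−M2)/(6·3)=2894/7587, b=Δ2−h2·(2M2+M3)/6=-780/281
seg 3: a=-3, c=M3/2=747/281, d=(M4−M3)/(6·1)=-431/281, b=Δ3−h3·(2M3+M4)/6=808/281
seg 4: a=1, c=M4/2=-546/281, d=(M5−M4)/(6·2)=91/281, b=Δ4−h4·(2M4+M5)/6=1009/281
t_q=11/2 → seg 2, τ=3/2; S=2+-780/281·τ+-653/843·τ²+2894/7587·τ³=-736/281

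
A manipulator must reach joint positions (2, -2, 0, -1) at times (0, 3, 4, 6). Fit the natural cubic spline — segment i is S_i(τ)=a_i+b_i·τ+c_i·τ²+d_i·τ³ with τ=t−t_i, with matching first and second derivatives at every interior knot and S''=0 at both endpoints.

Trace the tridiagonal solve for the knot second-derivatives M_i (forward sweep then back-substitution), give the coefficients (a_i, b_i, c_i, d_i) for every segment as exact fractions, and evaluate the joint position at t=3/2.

  seg 0: a=2 b=-781/282 c=0 d=15/94
  seg 1: a=-2 b=217/141 c=135/94 d=-275/282
  seg 2: a=0 b=419/282 c=-70/47 d=35/141
S(3/2) = -1215/752

Δ: Δ0=-4/3, Δ1=2, Δ2=-1/2
row 1: diag=8, rhs=20; c'=1/8, d'=5/2
row 2: denom=6−1·1/8=47/8; d'=(-15−1·5/2)/(47/8)=-140/47
back: M2=-140/47
back: M1=5/2−1/8·-140/47=135/47
M: M0=0, M1=135/47, M2=-140/47, M3=0
seg 0: a=2, c=M0/2=0, d=(M1−M0)/(6·3)=15/94, b=Δ0−h0·(2M0+M1)/6=-781/282
seg 1: a=-2, c=M1/2=135/94, d=(M2−M1)/(6·1)=-275/282, b=Δ1−h1·(2M1+M2)/6=217/141
seg 2: a=0, c=M2/2=-70/47, d=(M3−M2)/(6·2)=35/141, b=Δ2−h2·(2M2+M3)/6=419/282
t_q=3/2 → seg 0, τ=3/2; S=2+-781/282·τ+0·τ²+15/94·τ³=-1215/752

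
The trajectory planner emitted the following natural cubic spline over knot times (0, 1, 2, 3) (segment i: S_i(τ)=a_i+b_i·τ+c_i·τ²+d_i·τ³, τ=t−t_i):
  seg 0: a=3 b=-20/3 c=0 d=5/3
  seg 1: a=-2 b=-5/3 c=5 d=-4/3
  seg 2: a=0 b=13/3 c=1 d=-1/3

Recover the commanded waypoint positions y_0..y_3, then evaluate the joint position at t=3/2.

y_0=3 y_1=-2 y_2=0 y_3=5
S(3/2) = -7/4

y_0 = S_0(0) = a_0 = 3
y_1 = S_1(0) = a_1 = -2
y_2 = S_2(0) = a_2 = 0
y_3 = S_2(1) = 5
t_q=3/2 is in segment 1 (τ=1/2); S_1(τ)=-7/4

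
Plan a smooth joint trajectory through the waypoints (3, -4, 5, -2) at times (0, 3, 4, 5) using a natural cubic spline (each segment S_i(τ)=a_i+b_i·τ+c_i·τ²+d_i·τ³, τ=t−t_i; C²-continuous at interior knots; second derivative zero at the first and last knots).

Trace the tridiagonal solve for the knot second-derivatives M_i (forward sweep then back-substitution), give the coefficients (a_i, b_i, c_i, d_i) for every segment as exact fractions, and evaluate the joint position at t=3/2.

  seg 0: a=3 b=-769/93 c=0 d=184/279
  seg 1: a=-4 b=887/93 c=184/31 d=-602/93
  seg 2: a=5 b=185/93 c=-418/31 d=418/93
S(3/2) = -445/62

Δ: Δ0=-7/3, Δ1=9, Δ2=-7
row 1: diag=8, rhs=68; c'=1/8, d'=17/2
row 2: denom=4−1·1/8=31/8; d'=(-96−1·17/2)/(31/8)=-836/31
back: M2=-836/31
back: M1=17/2−1/8·-836/31=368/31
M: M0=0, M1=368/31, M2=-836/31, M3=0
seg 0: a=3, c=M0/2=0, d=(M1−M0)/(6·3)=184/279, b=Δ0−h0·(2M0+M1)/6=-769/93
seg 1: a=-4, c=M1/2=184/31, d=(M2−M1)/(6·1)=-602/93, b=Δ1−h1·(2M1+M2)/6=887/93
seg 2: a=5, c=M2/2=-418/31, d=(M3−M2)/(6·1)=418/93, b=Δ2−h2·(2M2+M3)/6=185/93
t_q=3/2 → seg 0, τ=3/2; S=3+-769/93·τ+0·τ²+184/279·τ³=-445/62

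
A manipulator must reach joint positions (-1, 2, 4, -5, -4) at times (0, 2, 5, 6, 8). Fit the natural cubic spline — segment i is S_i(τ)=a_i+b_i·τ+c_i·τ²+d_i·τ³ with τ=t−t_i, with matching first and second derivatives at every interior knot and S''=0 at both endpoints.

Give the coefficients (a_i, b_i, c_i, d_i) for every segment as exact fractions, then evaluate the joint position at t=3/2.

  seg 0: a=-1 b=223/312 c=0 d=245/1248
  seg 1: a=2 b=479/156 c=245/208 d=-95/144
  seg 2: a=4 b=-4789/624 c=-495/104 d=2143/624
  seg 3: a=-5 b=-1075/156 c=1153/208 d=-1153/1248
S(3/2) = 2445/3328

Δ: Δ0=3/2, Δ1=2/3, Δ2=-9, Δ3=1/2
row 1: diag=10, rhs=-5; c'=3/10, d'=-1/2
row 2: denom=8−3·3/10=71/10; d'=(-58−3·-1/2)/(71/10)=-565/71
row 3: denom=6−1·10/71=416/71; d'=(57−1·-565/71)/(416/71)=1153/104
back: M3=1153/104
back: M2=-565/71−10/71·1153/104=-495/52
back: M1=-1/2−3/10·-495/52=245/104
M: M0=0, M1=245/104, M2=-495/52, M3=1153/104, M4=0
seg 0: a=-1, c=M0/2=0, d=(M1−M0)/(6·2)=245/1248, b=Δ0−h0·(2M0+M1)/6=223/312
seg 1: a=2, c=M1/2=245/208, d=(M2−M1)/(6·3)=-95/144, b=Δ1−h1·(2M1+M2)/6=479/156
seg 2: a=4, c=M2/2=-495/104, d=(M3−M2)/(6·1)=2143/624, b=Δ2−h2·(2M2+M3)/6=-4789/624
seg 3: a=-5, c=M3/2=1153/208, d=(M4−M3)/(6·2)=-1153/1248, b=Δ3−h3·(2M3+M4)/6=-1075/156
t_q=3/2 → seg 0, τ=3/2; S=-1+223/312·τ+0·τ²+245/1248·τ³=2445/3328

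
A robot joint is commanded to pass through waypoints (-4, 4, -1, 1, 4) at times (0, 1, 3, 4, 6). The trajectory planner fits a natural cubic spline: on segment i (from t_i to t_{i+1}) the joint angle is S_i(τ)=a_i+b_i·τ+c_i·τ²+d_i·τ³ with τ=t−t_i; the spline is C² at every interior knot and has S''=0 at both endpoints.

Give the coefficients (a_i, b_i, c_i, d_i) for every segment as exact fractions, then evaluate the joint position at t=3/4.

Δ: Δ0=8, Δ1=-5/2, Δ2=2, Δ3=3/2
row 1: diag=6, rhs=-63; c'=1/3, d'=-21/2
row 2: denom=6−2·1/3=16/3; d'=(27−2·-21/2)/(16/3)=9
row 3: denom=6−1·3/16=93/16; d'=(-3−1·9)/(93/16)=-64/31
back: M3=-64/31
back: M2=9−3/16·-64/31=291/31
back: M1=-21/2−1/3·291/31=-845/62
M: M0=0, M1=-845/62, M2=291/31, M3=-64/31, M4=0
seg 0: a=-4, c=M0/2=0, d=(M1−M0)/(6·1)=-845/372, b=Δ0−h0·(2M0+M1)/6=3821/372
seg 1: a=4, c=M1/2=-845/124, d=(M2−M1)/(6·2)=1427/744, b=Δ1−h1·(2M1+M2)/6=643/186
seg 2: a=-1, c=M2/2=291/62, d=(M3−M2)/(6·1)=-355/186, b=Δ2−h2·(2M2+M3)/6=-73/93
seg 3: a=1, c=M3/2=-32/31, d=(M4−M3)/(6·2)=16/93, b=Δ3−h3·(2M3+M4)/6=535/186
t_q=3/4 → seg 0, τ=3/4; S=-4+3821/372·τ+0·τ²+-845/372·τ³=21787/7936

  seg 0: a=-4 b=3821/372 c=0 d=-845/372
  seg 1: a=4 b=643/186 c=-845/124 d=1427/744
  seg 2: a=-1 b=-73/93 c=291/62 d=-355/186
  seg 3: a=1 b=535/186 c=-32/31 d=16/93
S(3/4) = 21787/7936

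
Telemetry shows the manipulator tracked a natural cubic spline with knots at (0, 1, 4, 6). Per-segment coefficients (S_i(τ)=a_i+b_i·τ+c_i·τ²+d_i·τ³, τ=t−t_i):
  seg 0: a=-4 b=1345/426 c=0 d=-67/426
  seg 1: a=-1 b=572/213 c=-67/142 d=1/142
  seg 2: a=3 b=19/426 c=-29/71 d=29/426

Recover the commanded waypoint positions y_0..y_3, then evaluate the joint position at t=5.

y_0 = S_0(0) = a_0 = -4
y_1 = S_1(0) = a_1 = -1
y_2 = S_2(0) = a_2 = 3
y_3 = S_2(2) = 2
t_q=5 is in segment 2 (τ=1); S_2(τ)=192/71

y_0=-4 y_1=-1 y_2=3 y_3=2
S(5) = 192/71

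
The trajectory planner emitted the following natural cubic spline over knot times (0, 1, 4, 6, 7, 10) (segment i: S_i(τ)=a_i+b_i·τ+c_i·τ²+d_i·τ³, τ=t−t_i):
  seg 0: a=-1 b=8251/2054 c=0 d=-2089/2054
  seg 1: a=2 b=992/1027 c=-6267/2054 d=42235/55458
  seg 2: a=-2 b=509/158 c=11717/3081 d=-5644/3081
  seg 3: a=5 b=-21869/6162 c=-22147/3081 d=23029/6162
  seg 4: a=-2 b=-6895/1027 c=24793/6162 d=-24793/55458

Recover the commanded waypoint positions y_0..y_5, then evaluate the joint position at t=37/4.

y_0 = S_0(0) = a_0 = -1
y_1 = S_1(0) = a_1 = 2
y_2 = S_2(0) = a_2 = -2
y_3 = S_3(0) = a_3 = 5
y_4 = S_4(0) = a_4 = -2
y_5 = S_4(3) = 2
t_q=37/4 is in segment 4 (τ=9/4); S_4(τ)=-240439/131456

y_0=-1 y_1=2 y_2=-2 y_3=5 y_4=-2 y_5=2
S(37/4) = -240439/131456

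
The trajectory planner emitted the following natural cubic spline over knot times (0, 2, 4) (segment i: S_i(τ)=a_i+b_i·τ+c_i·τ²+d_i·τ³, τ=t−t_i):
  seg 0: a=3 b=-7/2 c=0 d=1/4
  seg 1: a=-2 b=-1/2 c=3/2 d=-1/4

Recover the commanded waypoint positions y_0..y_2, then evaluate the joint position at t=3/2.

y_0=3 y_1=-2 y_2=1
S(3/2) = -45/32

y_0 = S_0(0) = a_0 = 3
y_1 = S_1(0) = a_1 = -2
y_2 = S_1(2) = 1
t_q=3/2 is in segment 0 (τ=3/2); S_0(τ)=-45/32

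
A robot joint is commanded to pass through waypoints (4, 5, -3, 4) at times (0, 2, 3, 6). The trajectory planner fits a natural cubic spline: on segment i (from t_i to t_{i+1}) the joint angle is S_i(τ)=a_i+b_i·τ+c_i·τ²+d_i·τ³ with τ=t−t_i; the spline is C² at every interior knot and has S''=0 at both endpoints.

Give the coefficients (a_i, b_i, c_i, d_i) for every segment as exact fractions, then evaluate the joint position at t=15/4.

Δ: Δ0=1/2, Δ1=-8, Δ2=7/3
row 1: diag=6, rhs=-51; c'=1/6, d'=-17/2
row 2: denom=8−1·1/6=47/6; d'=(62−1·-17/2)/(47/6)=9
back: M2=9
back: M1=-17/2−1/6·9=-10
M: M0=0, M1=-10, M2=9, M3=0
seg 0: a=4, c=M0/2=0, d=(M1−M0)/(6·2)=-5/6, b=Δ0−h0·(2M0+M1)/6=23/6
seg 1: a=5, c=M1/2=-5, d=(M2−M1)/(6·1)=19/6, b=Δ1−h1·(2M1+M2)/6=-37/6
seg 2: a=-3, c=M2/2=9/2, d=(M3−M2)/(6·3)=-1/2, b=Δ2−h2·(2M2+M3)/6=-20/3
t_q=15/4 → seg 2, τ=3/4; S=-3+-20/3·τ+9/2·τ²+-1/2·τ³=-727/128

  seg 0: a=4 b=23/6 c=0 d=-5/6
  seg 1: a=5 b=-37/6 c=-5 d=19/6
  seg 2: a=-3 b=-20/3 c=9/2 d=-1/2
S(15/4) = -727/128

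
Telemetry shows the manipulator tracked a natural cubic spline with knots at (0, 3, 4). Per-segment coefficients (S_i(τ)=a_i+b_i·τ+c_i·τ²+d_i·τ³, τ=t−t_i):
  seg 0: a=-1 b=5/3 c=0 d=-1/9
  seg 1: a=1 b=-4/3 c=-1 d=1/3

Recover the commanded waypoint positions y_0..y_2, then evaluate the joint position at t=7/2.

y_0=-1 y_1=1 y_2=-1
S(7/2) = 1/8

y_0 = S_0(0) = a_0 = -1
y_1 = S_1(0) = a_1 = 1
y_2 = S_1(1) = -1
t_q=7/2 is in segment 1 (τ=1/2); S_1(τ)=1/8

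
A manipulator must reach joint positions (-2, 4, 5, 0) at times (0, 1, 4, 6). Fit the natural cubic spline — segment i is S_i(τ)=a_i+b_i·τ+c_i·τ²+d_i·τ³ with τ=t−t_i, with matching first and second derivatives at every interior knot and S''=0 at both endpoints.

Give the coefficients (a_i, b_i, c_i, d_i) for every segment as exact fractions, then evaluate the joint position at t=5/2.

Δ: Δ0=6, Δ1=1/3, Δ2=-5/2
row 1: diag=8, rhs=-34; c'=3/8, d'=-17/4
row 2: denom=10−3·3/8=71/8; d'=(-17−3·-17/4)/(71/8)=-34/71
back: M2=-34/71
back: M1=-17/4−3/8·-34/71=-289/71
M: M0=0, M1=-289/71, M2=-34/71, M3=0
seg 0: a=-2, c=M0/2=0, d=(M1−M0)/(6·1)=-289/426, b=Δ0−h0·(2M0+M1)/6=2845/426
seg 1: a=4, c=M1/2=-289/142, d=(M2−M1)/(6·3)=85/426, b=Δ1−h1·(2M1+M2)/6=989/213
seg 2: a=5, c=M2/2=-17/71, d=(M3−M2)/(6·2)=17/426, b=Δ2−h2·(2M2+M3)/6=-929/426
t_q=5/2 → seg 1, τ=3/2; S=4+989/213·τ+-289/142·τ²+85/426·τ³=8019/1136

  seg 0: a=-2 b=2845/426 c=0 d=-289/426
  seg 1: a=4 b=989/213 c=-289/142 d=85/426
  seg 2: a=5 b=-929/426 c=-17/71 d=17/426
S(5/2) = 8019/1136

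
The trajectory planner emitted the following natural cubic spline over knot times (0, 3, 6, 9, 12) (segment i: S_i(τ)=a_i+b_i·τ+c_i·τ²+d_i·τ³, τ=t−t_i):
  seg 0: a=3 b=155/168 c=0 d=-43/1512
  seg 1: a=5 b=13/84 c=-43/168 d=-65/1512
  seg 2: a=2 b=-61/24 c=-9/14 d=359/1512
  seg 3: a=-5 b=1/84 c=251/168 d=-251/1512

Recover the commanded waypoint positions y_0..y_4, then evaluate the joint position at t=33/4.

y_0=3 y_1=5 y_2=2 y_3=-5 y_4=4
S(33/4) = -15299/3584

y_0 = S_0(0) = a_0 = 3
y_1 = S_1(0) = a_1 = 5
y_2 = S_2(0) = a_2 = 2
y_3 = S_3(0) = a_3 = -5
y_4 = S_3(3) = 4
t_q=33/4 is in segment 2 (τ=9/4); S_2(τ)=-15299/3584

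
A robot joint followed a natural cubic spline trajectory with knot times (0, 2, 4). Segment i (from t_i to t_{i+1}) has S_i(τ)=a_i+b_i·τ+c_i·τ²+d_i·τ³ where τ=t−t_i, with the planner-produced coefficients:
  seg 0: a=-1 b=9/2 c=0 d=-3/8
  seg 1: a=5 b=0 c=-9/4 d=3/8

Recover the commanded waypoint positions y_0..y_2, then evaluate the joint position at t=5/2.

y_0=-1 y_1=5 y_2=-1
S(5/2) = 287/64

y_0 = S_0(0) = a_0 = -1
y_1 = S_1(0) = a_1 = 5
y_2 = S_1(2) = -1
t_q=5/2 is in segment 1 (τ=1/2); S_1(τ)=287/64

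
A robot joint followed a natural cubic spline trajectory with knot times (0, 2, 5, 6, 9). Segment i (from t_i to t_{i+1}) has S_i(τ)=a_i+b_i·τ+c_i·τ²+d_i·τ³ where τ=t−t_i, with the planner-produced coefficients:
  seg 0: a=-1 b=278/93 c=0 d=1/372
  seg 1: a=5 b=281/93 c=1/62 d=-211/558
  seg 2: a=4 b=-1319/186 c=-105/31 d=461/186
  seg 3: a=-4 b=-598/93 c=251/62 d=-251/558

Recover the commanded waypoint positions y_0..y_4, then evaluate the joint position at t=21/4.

y_0 = S_0(0) = a_0 = -1
y_1 = S_1(0) = a_1 = 5
y_2 = S_2(0) = a_2 = 4
y_3 = S_3(0) = a_3 = -4
y_4 = S_3(3) = 1
t_q=21/4 is in segment 2 (τ=1/4); S_2(τ)=8151/3968

y_0=-1 y_1=5 y_2=4 y_3=-4 y_4=1
S(21/4) = 8151/3968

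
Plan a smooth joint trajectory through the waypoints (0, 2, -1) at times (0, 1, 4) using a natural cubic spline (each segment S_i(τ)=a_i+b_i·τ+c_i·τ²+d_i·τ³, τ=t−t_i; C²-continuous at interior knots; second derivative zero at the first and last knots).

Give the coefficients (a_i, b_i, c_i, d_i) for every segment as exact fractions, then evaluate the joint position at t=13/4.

  seg 0: a=0 b=19/8 c=0 d=-3/8
  seg 1: a=2 b=5/4 c=-9/8 d=1/8
S(13/4) = 277/512

Δ: Δ0=2, Δ1=-1
row 1: diag=8, rhs=-18; c'=3/8, d'=-9/4
back: M1=-9/4
M: M0=0, M1=-9/4, M2=0
seg 0: a=0, c=M0/2=0, d=(M1−M0)/(6·1)=-3/8, b=Δ0−h0·(2M0+M1)/6=19/8
seg 1: a=2, c=M1/2=-9/8, d=(M2−M1)/(6·3)=1/8, b=Δ1−h1·(2M1+M2)/6=5/4
t_q=13/4 → seg 1, τ=9/4; S=2+5/4·τ+-9/8·τ²+1/8·τ³=277/512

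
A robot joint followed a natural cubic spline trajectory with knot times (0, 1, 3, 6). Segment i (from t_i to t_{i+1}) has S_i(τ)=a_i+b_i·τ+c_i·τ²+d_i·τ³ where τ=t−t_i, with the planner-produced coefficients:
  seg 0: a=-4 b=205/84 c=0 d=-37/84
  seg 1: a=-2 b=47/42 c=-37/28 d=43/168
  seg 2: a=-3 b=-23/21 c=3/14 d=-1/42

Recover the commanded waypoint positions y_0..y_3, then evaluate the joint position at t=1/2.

y_0 = S_0(0) = a_0 = -4
y_1 = S_1(0) = a_1 = -2
y_2 = S_2(0) = a_2 = -3
y_3 = S_2(3) = -5
t_q=1/2 is in segment 0 (τ=1/2); S_0(τ)=-635/224

y_0=-4 y_1=-2 y_2=-3 y_3=-5
S(1/2) = -635/224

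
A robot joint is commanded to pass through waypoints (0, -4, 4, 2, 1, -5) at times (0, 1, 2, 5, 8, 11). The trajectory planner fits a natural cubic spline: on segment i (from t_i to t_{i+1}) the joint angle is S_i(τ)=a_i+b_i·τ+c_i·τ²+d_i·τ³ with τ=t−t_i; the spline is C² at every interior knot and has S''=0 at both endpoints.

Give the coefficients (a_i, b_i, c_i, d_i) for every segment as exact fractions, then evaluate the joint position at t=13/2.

  seg 0: a=0 b=-3097/417 c=0 d=1429/417
  seg 1: a=-4 b=1190/417 c=1429/139 d=-2141/417
  seg 2: a=4 b=3341/417 c=-712/139 d=2789/3753
  seg 3: a=2 b=-1108/417 c=653/417 d=-110/417
  seg 4: a=1 b=-160/417 c=-337/417 d=337/3753
S(13/2) = 90/139

Δ: Δ0=-4, Δ1=8, Δ2=-2/3, Δ3=-1/3, Δ4=-2
row 1: diag=4, rhs=72; c'=1/4, d'=18
row 2: denom=8−1·1/4=31/4; d'=(-52−1·18)/(31/4)=-280/31
row 3: denom=12−3·12/31=336/31; d'=(2−3·-280/31)/(336/31)=451/168
row 4: denom=12−3·31/112=1251/112; d'=(-10−3·451/168)/(1251/112)=-674/417
back: M4=-674/417
back: M3=451/168−31/112·-674/417=1306/417
back: M2=-280/31−12/31·1306/417=-1424/139
back: M1=18−1/4·-1424/139=2858/139
M: M0=0, M1=2858/139, M2=-1424/139, M3=1306/417, M4=-674/417, M5=0
seg 0: a=0, c=M0/2=0, d=(M1−M0)/(6·1)=1429/417, b=Δ0−h0·(2M0+M1)/6=-3097/417
seg 1: a=-4, c=M1/2=1429/139, d=(M2−M1)/(6·1)=-2141/417, b=Δ1−h1·(2M1+M2)/6=1190/417
seg 2: a=4, c=M2/2=-712/139, d=(M3−M2)/(6·3)=2789/3753, b=Δ2−h2·(2M2+M3)/6=3341/417
seg 3: a=2, c=M3/2=653/417, d=(M4−M3)/(6·3)=-110/417, b=Δ3−h3·(2M3+M4)/6=-1108/417
seg 4: a=1, c=M4/2=-337/417, d=(M5−M4)/(6·3)=337/3753, b=Δ4−h4·(2M4+M5)/6=-160/417
t_q=13/2 → seg 3, τ=3/2; S=2+-1108/417·τ+653/417·τ²+-110/417·τ³=90/139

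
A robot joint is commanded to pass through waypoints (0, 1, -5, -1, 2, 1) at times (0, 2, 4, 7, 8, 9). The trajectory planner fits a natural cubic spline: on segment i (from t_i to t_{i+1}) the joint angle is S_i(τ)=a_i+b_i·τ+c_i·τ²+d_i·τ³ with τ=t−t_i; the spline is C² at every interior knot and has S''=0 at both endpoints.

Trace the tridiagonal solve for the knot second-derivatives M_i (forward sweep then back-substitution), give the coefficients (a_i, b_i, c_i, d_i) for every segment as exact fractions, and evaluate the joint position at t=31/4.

  seg 0: a=0 b=2521/1551 c=0 d=-3491/12408
  seg 1: a=1 b=-5431/3102 c=-3491/2068 d=3299/6204
  seg 2: a=-5 b=-6583/3102 c=3107/2068 d=-725/6204
  seg 3: a=-1 b=23185/6204 c=233/517 d=-7369/6204
  seg 4: a=2 b=3335/3102 c=-6437/2068 d=6437/6204
S(31/4) = 205839/132352

Δ: Δ0=1/2, Δ1=-3, Δ2=4/3, Δ3=3, Δ4=-1
row 1: diag=8, rhs=-21; c'=1/4, d'=-21/8
row 2: denom=10−2·1/4=19/2; d'=(26−2·-21/8)/(19/2)=125/38
row 3: denom=8−3·6/19=134/19; d'=(10−3·125/38)/(134/19)=5/268
row 4: denom=4−1·19/134=517/134; d'=(-24−1·5/268)/(517/134)=-6437/1034
back: M4=-6437/1034
back: M3=5/268−19/134·-6437/1034=466/517
back: M2=125/38−6/19·466/517=3107/1034
back: M1=-21/8−1/4·3107/1034=-3491/1034
M: M0=0, M1=-3491/1034, M2=3107/1034, M3=466/517, M4=-6437/1034, M5=0
seg 0: a=0, c=M0/2=0, d=(M1−M0)/(6·2)=-3491/12408, b=Δ0−h0·(2M0+M1)/6=2521/1551
seg 1: a=1, c=M1/2=-3491/2068, d=(M2−M1)/(6·2)=3299/6204, b=Δ1−h1·(2M1+M2)/6=-5431/3102
seg 2: a=-5, c=M2/2=3107/2068, d=(M3−M2)/(6·3)=-725/6204, b=Δ2−h2·(2M2+M3)/6=-6583/3102
seg 3: a=-1, c=M3/2=233/517, d=(M4−M3)/(6·1)=-7369/6204, b=Δ3−h3·(2M3+M4)/6=23185/6204
seg 4: a=2, c=M4/2=-6437/2068, d=(M5−M4)/(6·1)=6437/6204, b=Δ4−h4·(2M4+M5)/6=3335/3102
t_q=31/4 → seg 3, τ=3/4; S=-1+23185/6204·τ+233/517·τ²+-7369/6204·τ³=205839/132352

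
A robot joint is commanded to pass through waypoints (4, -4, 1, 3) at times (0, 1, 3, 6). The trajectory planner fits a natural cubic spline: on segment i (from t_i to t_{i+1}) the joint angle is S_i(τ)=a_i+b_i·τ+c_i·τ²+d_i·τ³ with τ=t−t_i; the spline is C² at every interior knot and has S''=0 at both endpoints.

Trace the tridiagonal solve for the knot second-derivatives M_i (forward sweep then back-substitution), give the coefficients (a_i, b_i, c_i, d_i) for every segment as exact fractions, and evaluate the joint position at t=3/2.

  seg 0: a=4 b=-835/84 c=0 d=163/84
  seg 1: a=-4 b=-173/42 c=163/28 d=-211/168
  seg 2: a=1 b=86/21 c=-12/7 d=4/21
S(3/2) = -2133/448

Δ: Δ0=-8, Δ1=5/2, Δ2=2/3
row 1: diag=6, rhs=63; c'=1/3, d'=21/2
row 2: denom=10−2·1/3=28/3; d'=(-11−2·21/2)/(28/3)=-24/7
back: M2=-24/7
back: M1=21/2−1/3·-24/7=163/14
M: M0=0, M1=163/14, M2=-24/7, M3=0
seg 0: a=4, c=M0/2=0, d=(M1−M0)/(6·1)=163/84, b=Δ0−h0·(2M0+M1)/6=-835/84
seg 1: a=-4, c=M1/2=163/28, d=(M2−M1)/(6·2)=-211/168, b=Δ1−h1·(2M1+M2)/6=-173/42
seg 2: a=1, c=M2/2=-12/7, d=(M3−M2)/(6·3)=4/21, b=Δ2−h2·(2M2+M3)/6=86/21
t_q=3/2 → seg 1, τ=1/2; S=-4+-173/42·τ+163/28·τ²+-211/168·τ³=-2133/448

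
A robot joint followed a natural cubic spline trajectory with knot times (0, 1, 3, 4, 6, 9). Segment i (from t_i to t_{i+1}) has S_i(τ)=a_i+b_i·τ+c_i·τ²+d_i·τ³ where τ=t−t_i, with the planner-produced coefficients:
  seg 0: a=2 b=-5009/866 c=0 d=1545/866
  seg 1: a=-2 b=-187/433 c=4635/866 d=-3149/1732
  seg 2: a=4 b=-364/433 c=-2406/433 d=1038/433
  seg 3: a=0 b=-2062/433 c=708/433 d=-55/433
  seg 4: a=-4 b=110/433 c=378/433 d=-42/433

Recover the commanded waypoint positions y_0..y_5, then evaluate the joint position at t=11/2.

y_0=2 y_1=-2 y_2=4 y_3=0 y_4=-4 y_5=2
S(11/2) = -13485/3464

y_0 = S_0(0) = a_0 = 2
y_1 = S_1(0) = a_1 = -2
y_2 = S_2(0) = a_2 = 4
y_3 = S_3(0) = a_3 = 0
y_4 = S_4(0) = a_4 = -4
y_5 = S_4(3) = 2
t_q=11/2 is in segment 3 (τ=3/2); S_3(τ)=-13485/3464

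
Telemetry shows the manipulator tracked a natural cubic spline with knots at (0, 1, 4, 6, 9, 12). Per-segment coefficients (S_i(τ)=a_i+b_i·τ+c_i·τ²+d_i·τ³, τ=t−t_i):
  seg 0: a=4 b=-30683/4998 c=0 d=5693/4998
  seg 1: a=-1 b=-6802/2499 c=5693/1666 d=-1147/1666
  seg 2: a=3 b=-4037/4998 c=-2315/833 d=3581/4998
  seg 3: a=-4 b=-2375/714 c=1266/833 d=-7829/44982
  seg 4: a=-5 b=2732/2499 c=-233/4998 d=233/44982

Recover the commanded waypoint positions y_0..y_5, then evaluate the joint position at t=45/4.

y_0 = S_0(0) = a_0 = 4
y_1 = S_1(0) = a_1 = -1
y_2 = S_2(0) = a_2 = 3
y_3 = S_3(0) = a_3 = -4
y_4 = S_4(0) = a_4 = -5
y_5 = S_4(3) = -2
t_q=45/4 is in segment 4 (τ=9/4); S_4(τ)=-289721/106624

y_0=4 y_1=-1 y_2=3 y_3=-4 y_4=-5 y_5=-2
S(45/4) = -289721/106624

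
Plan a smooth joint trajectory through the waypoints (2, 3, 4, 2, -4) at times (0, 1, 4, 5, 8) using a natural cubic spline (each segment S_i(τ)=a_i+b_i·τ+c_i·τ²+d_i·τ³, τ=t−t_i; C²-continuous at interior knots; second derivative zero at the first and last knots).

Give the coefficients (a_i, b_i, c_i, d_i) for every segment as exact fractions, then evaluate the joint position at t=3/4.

  seg 0: a=2 b=209/216 c=0 d=7/216
  seg 1: a=3 b=115/108 c=7/72 d=-221/1944
  seg 2: a=4 b=-307/216 c=-25/27 d=25/72
  seg 3: a=2 b=-241/108 c=25/216 d=-25/1944
S(3/4) = 12623/4608

Δ: Δ0=1, Δ1=1/3, Δ2=-2, Δ3=-2
row 1: diag=8, rhs=-4; c'=3/8, d'=-1/2
row 2: denom=8−3·3/8=55/8; d'=(-14−3·-1/2)/(55/8)=-20/11
row 3: denom=8−1·8/55=432/55; d'=(0−1·-20/11)/(432/55)=25/108
back: M3=25/108
back: M2=-20/11−8/55·25/108=-50/27
back: M1=-1/2−3/8·-50/27=7/36
M: M0=0, M1=7/36, M2=-50/27, M3=25/108, M4=0
seg 0: a=2, c=M0/2=0, d=(M1−M0)/(6·1)=7/216, b=Δ0−h0·(2M0+M1)/6=209/216
seg 1: a=3, c=M1/2=7/72, d=(M2−M1)/(6·3)=-221/1944, b=Δ1−h1·(2M1+M2)/6=115/108
seg 2: a=4, c=M2/2=-25/27, d=(M3−M2)/(6·1)=25/72, b=Δ2−h2·(2M2+M3)/6=-307/216
seg 3: a=2, c=M3/2=25/216, d=(M4−M3)/(6·3)=-25/1944, b=Δ3−h3·(2M3+M4)/6=-241/108
t_q=3/4 → seg 0, τ=3/4; S=2+209/216·τ+0·τ²+7/216·τ³=12623/4608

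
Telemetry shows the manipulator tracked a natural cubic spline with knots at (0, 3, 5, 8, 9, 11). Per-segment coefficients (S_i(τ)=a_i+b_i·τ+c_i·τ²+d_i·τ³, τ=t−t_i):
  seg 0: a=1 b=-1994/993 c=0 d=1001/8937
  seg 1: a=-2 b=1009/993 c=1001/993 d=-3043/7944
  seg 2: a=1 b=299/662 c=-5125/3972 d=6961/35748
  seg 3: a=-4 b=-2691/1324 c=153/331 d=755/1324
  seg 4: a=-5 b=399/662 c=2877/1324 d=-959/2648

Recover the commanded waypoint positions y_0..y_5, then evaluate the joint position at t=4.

y_0 = S_0(0) = a_0 = 1
y_1 = S_1(0) = a_1 = -2
y_2 = S_2(0) = a_2 = 1
y_3 = S_3(0) = a_3 = -4
y_4 = S_4(0) = a_4 = -5
y_5 = S_4(2) = 2
t_q=4 is in segment 1 (τ=1); S_1(τ)=-2851/7944

y_0=1 y_1=-2 y_2=1 y_3=-4 y_4=-5 y_5=2
S(4) = -2851/7944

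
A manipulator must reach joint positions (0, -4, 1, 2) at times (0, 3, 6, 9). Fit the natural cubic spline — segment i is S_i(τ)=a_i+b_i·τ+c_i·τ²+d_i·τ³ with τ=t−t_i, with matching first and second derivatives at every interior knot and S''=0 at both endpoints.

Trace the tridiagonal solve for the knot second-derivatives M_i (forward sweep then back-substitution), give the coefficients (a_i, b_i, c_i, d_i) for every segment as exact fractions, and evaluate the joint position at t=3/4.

Δ: Δ0=-4/3, Δ1=5/3, Δ2=1/3
row 1: diag=12, rhs=18; c'=1/4, d'=3/2
row 2: denom=12−3·1/4=45/4; d'=(-8−3·3/2)/(45/4)=-10/9
back: M2=-10/9
back: M1=3/2−1/4·-10/9=16/9
M: M0=0, M1=16/9, M2=-10/9, M3=0
seg 0: a=0, c=M0/2=0, d=(M1−M0)/(6·3)=8/81, b=Δ0−h0·(2M0+M1)/6=-20/9
seg 1: a=-4, c=M1/2=8/9, d=(M2−M1)/(6·3)=-13/81, b=Δ1−h1·(2M1+M2)/6=4/9
seg 2: a=1, c=M2/2=-5/9, d=(M3−M2)/(6·3)=5/81, b=Δ2−h2·(2M2+M3)/6=13/9
t_q=3/4 → seg 0, τ=3/4; S=0+-20/9·τ+0·τ²+8/81·τ³=-13/8

  seg 0: a=0 b=-20/9 c=0 d=8/81
  seg 1: a=-4 b=4/9 c=8/9 d=-13/81
  seg 2: a=1 b=13/9 c=-5/9 d=5/81
S(3/4) = -13/8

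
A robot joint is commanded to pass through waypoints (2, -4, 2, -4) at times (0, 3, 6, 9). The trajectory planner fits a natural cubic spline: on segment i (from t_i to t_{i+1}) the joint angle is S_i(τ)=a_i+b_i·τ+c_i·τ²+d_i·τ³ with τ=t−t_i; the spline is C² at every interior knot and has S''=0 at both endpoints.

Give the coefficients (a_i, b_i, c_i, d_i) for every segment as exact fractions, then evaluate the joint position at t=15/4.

Δ: Δ0=-2, Δ1=2, Δ2=-2
row 1: diag=12, rhs=24; c'=1/4, d'=2
row 2: denom=12−3·1/4=45/4; d'=(-24−3·2)/(45/4)=-8/3
back: M2=-8/3
back: M1=2−1/4·-8/3=8/3
M: M0=0, M1=8/3, M2=-8/3, M3=0
seg 0: a=2, c=M0/2=0, d=(M1−M0)/(6·3)=4/27, b=Δ0−h0·(2M0+M1)/6=-10/3
seg 1: a=-4, c=M1/2=4/3, d=(M2−M1)/(6·3)=-8/27, b=Δ1−h1·(2M1+M2)/6=2/3
seg 2: a=2, c=M2/2=-4/3, d=(M3−M2)/(6·3)=4/27, b=Δ2−h2·(2M2+M3)/6=2/3
t_q=15/4 → seg 1, τ=3/4; S=-4+2/3·τ+4/3·τ²+-8/27·τ³=-23/8

  seg 0: a=2 b=-10/3 c=0 d=4/27
  seg 1: a=-4 b=2/3 c=4/3 d=-8/27
  seg 2: a=2 b=2/3 c=-4/3 d=4/27
S(15/4) = -23/8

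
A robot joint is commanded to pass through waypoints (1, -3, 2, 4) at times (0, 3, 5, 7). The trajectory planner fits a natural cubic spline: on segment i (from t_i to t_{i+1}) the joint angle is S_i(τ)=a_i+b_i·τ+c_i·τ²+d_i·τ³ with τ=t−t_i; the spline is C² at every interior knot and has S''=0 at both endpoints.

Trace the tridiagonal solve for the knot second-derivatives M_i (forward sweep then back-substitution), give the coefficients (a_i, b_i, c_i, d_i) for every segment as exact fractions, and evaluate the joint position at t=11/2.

Δ: Δ0=-4/3, Δ1=5/2, Δ2=1
row 1: diag=10, rhs=23; c'=1/5, d'=23/10
row 2: denom=8−2·1/5=38/5; d'=(-9−2·23/10)/(38/5)=-34/19
back: M2=-34/19
back: M1=23/10−1/5·-34/19=101/38
M: M0=0, M1=101/38, M2=-34/19, M3=0
seg 0: a=1, c=M0/2=0, d=(M1−M0)/(6·3)=101/684, b=Δ0−h0·(2M0+M1)/6=-607/228
seg 1: a=-3, c=M1/2=101/76, d=(M2−M1)/(6·2)=-169/456, b=Δ1−h1·(2M1+M2)/6=151/114
seg 2: a=2, c=M2/2=-17/19, d=(M3−M2)/(6·2)=17/114, b=Δ2−h2·(2M2+M3)/6=125/57
t_q=11/2 → seg 2, τ=1/2; S=2+125/57·τ+-17/19·τ²+17/114·τ³=879/304

  seg 0: a=1 b=-607/228 c=0 d=101/684
  seg 1: a=-3 b=151/114 c=101/76 d=-169/456
  seg 2: a=2 b=125/57 c=-17/19 d=17/114
S(11/2) = 879/304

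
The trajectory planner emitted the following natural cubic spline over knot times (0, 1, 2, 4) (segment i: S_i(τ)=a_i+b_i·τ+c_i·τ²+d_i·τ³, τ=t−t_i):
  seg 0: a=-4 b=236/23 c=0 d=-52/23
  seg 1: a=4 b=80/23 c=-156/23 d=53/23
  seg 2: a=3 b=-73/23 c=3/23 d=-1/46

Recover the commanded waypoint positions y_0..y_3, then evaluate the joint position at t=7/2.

y_0 = S_0(0) = a_0 = -4
y_1 = S_1(0) = a_1 = 4
y_2 = S_2(0) = a_2 = 3
y_3 = S_2(2) = -3
t_q=7/2 is in segment 2 (τ=3/2); S_2(τ)=-567/368

y_0=-4 y_1=4 y_2=3 y_3=-3
S(7/2) = -567/368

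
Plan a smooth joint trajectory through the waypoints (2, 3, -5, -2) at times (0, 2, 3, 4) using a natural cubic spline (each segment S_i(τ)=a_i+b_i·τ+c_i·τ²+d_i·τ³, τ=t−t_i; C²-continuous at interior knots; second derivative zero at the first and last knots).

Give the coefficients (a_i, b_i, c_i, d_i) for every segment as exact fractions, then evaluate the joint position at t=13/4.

  seg 0: a=2 b=203/46 c=0 d=-45/46
  seg 1: a=3 b=-337/46 c=-135/23 d=239/46
  seg 2: a=-5 b=-80/23 c=447/46 d=-149/46
S(13/4) = -15641/2944

Δ: Δ0=1/2, Δ1=-8, Δ2=3
row 1: diag=6, rhs=-51; c'=1/6, d'=-17/2
row 2: denom=4−1·1/6=23/6; d'=(66−1·-17/2)/(23/6)=447/23
back: M2=447/23
back: M1=-17/2−1/6·447/23=-270/23
M: M0=0, M1=-270/23, M2=447/23, M3=0
seg 0: a=2, c=M0/2=0, d=(M1−M0)/(6·2)=-45/46, b=Δ0−h0·(2M0+M1)/6=203/46
seg 1: a=3, c=M1/2=-135/23, d=(M2−M1)/(6·1)=239/46, b=Δ1−h1·(2M1+M2)/6=-337/46
seg 2: a=-5, c=M2/2=447/46, d=(M3−M2)/(6·1)=-149/46, b=Δ2−h2·(2M2+M3)/6=-80/23
t_q=13/4 → seg 2, τ=1/4; S=-5+-80/23·τ+447/46·τ²+-149/46·τ³=-15641/2944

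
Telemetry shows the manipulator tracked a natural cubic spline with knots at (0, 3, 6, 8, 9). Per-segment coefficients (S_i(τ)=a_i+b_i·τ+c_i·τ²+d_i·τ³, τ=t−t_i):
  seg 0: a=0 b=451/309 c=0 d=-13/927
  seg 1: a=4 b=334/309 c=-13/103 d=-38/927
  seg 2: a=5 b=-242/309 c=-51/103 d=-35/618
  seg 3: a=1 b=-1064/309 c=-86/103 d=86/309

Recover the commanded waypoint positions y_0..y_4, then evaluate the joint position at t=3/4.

y_0 = S_0(0) = a_0 = 0
y_1 = S_1(0) = a_1 = 4
y_2 = S_2(0) = a_2 = 5
y_3 = S_3(0) = a_3 = 1
y_4 = S_3(1) = -3
t_q=3/4 is in segment 0 (τ=3/4); S_0(τ)=7177/6592

y_0=0 y_1=4 y_2=5 y_3=1 y_4=-3
S(3/4) = 7177/6592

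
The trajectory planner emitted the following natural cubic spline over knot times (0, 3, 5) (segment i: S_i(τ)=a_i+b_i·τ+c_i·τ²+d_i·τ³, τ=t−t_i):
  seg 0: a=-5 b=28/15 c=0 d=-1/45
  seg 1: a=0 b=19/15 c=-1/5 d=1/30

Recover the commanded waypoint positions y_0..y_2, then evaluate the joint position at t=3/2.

y_0=-5 y_1=0 y_2=2
S(3/2) = -91/40

y_0 = S_0(0) = a_0 = -5
y_1 = S_1(0) = a_1 = 0
y_2 = S_1(2) = 2
t_q=3/2 is in segment 0 (τ=3/2); S_0(τ)=-91/40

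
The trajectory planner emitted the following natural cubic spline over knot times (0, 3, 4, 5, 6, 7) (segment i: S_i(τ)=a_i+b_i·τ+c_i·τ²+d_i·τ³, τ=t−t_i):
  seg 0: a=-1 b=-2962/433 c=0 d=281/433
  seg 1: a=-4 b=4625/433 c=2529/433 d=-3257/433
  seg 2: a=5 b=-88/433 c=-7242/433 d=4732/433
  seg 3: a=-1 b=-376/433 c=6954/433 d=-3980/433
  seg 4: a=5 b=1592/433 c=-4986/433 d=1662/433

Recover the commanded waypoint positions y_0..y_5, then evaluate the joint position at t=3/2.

y_0=-1 y_1=-4 y_2=5 y_3=-1 y_4=5 y_5=1
S(3/2) = -31421/3464

y_0 = S_0(0) = a_0 = -1
y_1 = S_1(0) = a_1 = -4
y_2 = S_2(0) = a_2 = 5
y_3 = S_3(0) = a_3 = -1
y_4 = S_4(0) = a_4 = 5
y_5 = S_4(1) = 1
t_q=3/2 is in segment 0 (τ=3/2); S_0(τ)=-31421/3464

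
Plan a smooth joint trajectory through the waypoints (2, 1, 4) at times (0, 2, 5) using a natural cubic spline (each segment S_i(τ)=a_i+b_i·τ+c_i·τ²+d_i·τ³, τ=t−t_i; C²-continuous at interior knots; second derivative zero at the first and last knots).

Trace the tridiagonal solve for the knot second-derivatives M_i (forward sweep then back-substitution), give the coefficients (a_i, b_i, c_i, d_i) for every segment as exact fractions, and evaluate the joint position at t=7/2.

Δ: Δ0=-1/2, Δ1=1
row 1: diag=10, rhs=9; c'=3/10, d'=9/10
back: M1=9/10
M: M0=0, M1=9/10, M2=0
seg 0: a=2, c=M0/2=0, d=(M1−M0)/(6·2)=3/40, b=Δ0−h0·(2M0+M1)/6=-4/5
seg 1: a=1, c=M1/2=9/20, d=(M2−M1)/(6·3)=-1/20, b=Δ1−h1·(2M1+M2)/6=1/10
t_q=7/2 → seg 1, τ=3/2; S=1+1/10·τ+9/20·τ²+-1/20·τ³=319/160

  seg 0: a=2 b=-4/5 c=0 d=3/40
  seg 1: a=1 b=1/10 c=9/20 d=-1/20
S(7/2) = 319/160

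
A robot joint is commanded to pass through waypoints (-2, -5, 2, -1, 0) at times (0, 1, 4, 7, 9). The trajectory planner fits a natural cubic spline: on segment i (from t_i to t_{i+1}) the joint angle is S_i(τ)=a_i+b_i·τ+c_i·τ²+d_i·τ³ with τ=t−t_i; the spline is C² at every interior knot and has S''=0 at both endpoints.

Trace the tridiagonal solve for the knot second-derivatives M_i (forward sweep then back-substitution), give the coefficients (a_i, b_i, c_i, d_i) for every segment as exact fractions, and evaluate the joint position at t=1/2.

  seg 0: a=-2 b=-6199/1596 c=0 d=1411/1596
  seg 1: a=-5 b=-983/798 c=1411/532 d=-7009/14364
  seg 2: a=2 b=2405/1596 c=-694/399 d=4327/14364
  seg 3: a=-1 b=-635/798 c=517/532 d=-517/3192
S(1/2) = -16307/4256

Δ: Δ0=-3, Δ1=7/3, Δ2=-1, Δ3=1/2
row 1: diag=8, rhs=32; c'=3/8, d'=4
row 2: denom=12−3·3/8=87/8; d'=(-20−3·4)/(87/8)=-256/87
row 3: denom=10−3·8/29=266/29; d'=(9−3·-256/87)/(266/29)=517/266
back: M3=517/266
back: M2=-256/87−8/29·517/266=-1388/399
back: M1=4−3/8·-1388/399=1411/266
M: M0=0, M1=1411/266, M2=-1388/399, M3=517/266, M4=0
seg 0: a=-2, c=M0/2=0, d=(M1−M0)/(6·1)=1411/1596, b=Δ0−h0·(2M0+M1)/6=-6199/1596
seg 1: a=-5, c=M1/2=1411/532, d=(M2−M1)/(6·3)=-7009/14364, b=Δ1−h1·(2M1+M2)/6=-983/798
seg 2: a=2, c=M2/2=-694/399, d=(M3−M2)/(6·3)=4327/14364, b=Δ2−h2·(2M2+M3)/6=2405/1596
seg 3: a=-1, c=M3/2=517/532, d=(M4−M3)/(6·2)=-517/3192, b=Δ3−h3·(2M3+M4)/6=-635/798
t_q=1/2 → seg 0, τ=1/2; S=-2+-6199/1596·τ+0·τ²+1411/1596·τ³=-16307/4256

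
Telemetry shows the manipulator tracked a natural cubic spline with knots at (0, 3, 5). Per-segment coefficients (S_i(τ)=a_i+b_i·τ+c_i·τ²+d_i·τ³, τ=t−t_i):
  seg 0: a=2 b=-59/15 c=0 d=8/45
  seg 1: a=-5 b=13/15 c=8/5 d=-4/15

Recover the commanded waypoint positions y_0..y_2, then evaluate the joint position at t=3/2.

y_0=2 y_1=-5 y_2=1
S(3/2) = -33/10

y_0 = S_0(0) = a_0 = 2
y_1 = S_1(0) = a_1 = -5
y_2 = S_1(2) = 1
t_q=3/2 is in segment 0 (τ=3/2); S_0(τ)=-33/10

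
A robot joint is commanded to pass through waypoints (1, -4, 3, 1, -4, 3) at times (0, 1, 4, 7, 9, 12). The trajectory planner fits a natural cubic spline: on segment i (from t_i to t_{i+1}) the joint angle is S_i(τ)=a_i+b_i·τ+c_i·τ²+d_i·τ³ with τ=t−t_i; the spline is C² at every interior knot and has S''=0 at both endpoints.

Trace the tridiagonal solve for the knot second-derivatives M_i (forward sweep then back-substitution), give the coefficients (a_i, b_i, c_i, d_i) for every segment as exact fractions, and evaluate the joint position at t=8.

  seg 0: a=1 b=-970/159 c=0 d=175/159
  seg 1: a=-4 b=-445/159 c=175/53 d=-253/477
  seg 2: a=3 b=428/159 c=-78/53 d=56/477
  seg 3: a=1 b=-472/159 c=-22/53 d=413/1272
  seg 4: a=-4 b=-233/318 c=325/212 d=-325/1908
S(8) = -873/424

Δ: Δ0=-5, Δ1=7/3, Δ2=-2/3, Δ3=-5/2, Δ4=7/3
row 1: diag=8, rhs=44; c'=3/8, d'=11/2
row 2: denom=12−3·3/8=87/8; d'=(-18−3·11/2)/(87/8)=-92/29
row 3: denom=10−3·8/29=266/29; d'=(-11−3·-92/29)/(266/29)=-43/266
row 4: denom=10−2·29/133=1272/133; d'=(29−2·-43/266)/(1272/133)=325/106
back: M4=325/106
back: M3=-43/266−29/133·325/106=-44/53
back: M2=-92/29−8/29·-44/53=-156/53
back: M1=11/2−3/8·-156/53=350/53
M: M0=0, M1=350/53, M2=-156/53, M3=-44/53, M4=325/106, M5=0
seg 0: a=1, c=M0/2=0, d=(M1−M0)/(6·1)=175/159, b=Δ0−h0·(2M0+M1)/6=-970/159
seg 1: a=-4, c=M1/2=175/53, d=(M2−M1)/(6·3)=-253/477, b=Δ1−h1·(2M1+M2)/6=-445/159
seg 2: a=3, c=M2/2=-78/53, d=(M3−M2)/(6·3)=56/477, b=Δ2−h2·(2M2+M3)/6=428/159
seg 3: a=1, c=M3/2=-22/53, d=(M4−M3)/(6·2)=413/1272, b=Δ3−h3·(2M3+M4)/6=-472/159
seg 4: a=-4, c=M4/2=325/212, d=(M5−M4)/(6·3)=-325/1908, b=Δ4−h4·(2M4+M5)/6=-233/318
t_q=8 → seg 3, τ=1; S=1+-472/159·τ+-22/53·τ²+413/1272·τ³=-873/424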